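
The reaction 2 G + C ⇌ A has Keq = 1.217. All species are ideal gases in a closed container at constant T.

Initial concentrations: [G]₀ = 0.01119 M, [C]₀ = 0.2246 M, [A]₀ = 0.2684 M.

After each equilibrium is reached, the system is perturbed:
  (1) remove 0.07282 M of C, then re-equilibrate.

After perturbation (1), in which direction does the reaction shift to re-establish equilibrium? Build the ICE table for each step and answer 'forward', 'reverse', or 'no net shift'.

Direction: reverse

Q₀ = 9544 vs Keq = 1.217 ⇒ Q>K, reverse
Step 1:
                    G           C           A
  init        0.01119      0.2246      0.2684
  Δ            0.3812      0.1906     -0.1906
  eq           0.3924      0.4152      0.0778
  solve Keq expr → x = -0.1906; check Q = 1.217
Then remove 0.07282 M of C.
Step 2:
                    G           C           A
  init         0.3924      0.3424      0.0778
  Δ           0.01461    0.007306   -0.007306
  eq            0.407      0.3497     0.07049
  solve Keq expr → x = -0.007306; check Q = 1.217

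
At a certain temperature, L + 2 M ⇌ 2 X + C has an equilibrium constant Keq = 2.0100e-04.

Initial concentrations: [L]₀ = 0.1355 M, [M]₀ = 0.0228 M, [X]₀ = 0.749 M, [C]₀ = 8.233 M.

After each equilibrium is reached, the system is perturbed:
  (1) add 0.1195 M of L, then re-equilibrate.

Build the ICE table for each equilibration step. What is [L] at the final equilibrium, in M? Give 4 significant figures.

Q₀ = 6.5571e+04 vs Keq = 2.0100e-04 ⇒ Q>K, reverse
Step 1:
                  L         M         X         C
  I          0.1355    0.0228     0.749     8.233
  C          0.3731    0.7462   -0.7462   -0.3731
  E          0.5086     0.769  0.002773      7.86
  solve Keq expr → x = -0.3731; check Q = 2.0100e-04
Then add 0.1195 M of L.
Step 2:
                  L         M         X         C
  I          0.6281     0.769  0.002773      7.86
  C       -1.5350e-04 -3.0701e-04 3.0701e-04 1.5350e-04
  E           0.628    0.7687   0.00308      7.86
  solve Keq expr → x = 1.5350e-04; check Q = 2.0100e-04

[L]_eq = 0.628 M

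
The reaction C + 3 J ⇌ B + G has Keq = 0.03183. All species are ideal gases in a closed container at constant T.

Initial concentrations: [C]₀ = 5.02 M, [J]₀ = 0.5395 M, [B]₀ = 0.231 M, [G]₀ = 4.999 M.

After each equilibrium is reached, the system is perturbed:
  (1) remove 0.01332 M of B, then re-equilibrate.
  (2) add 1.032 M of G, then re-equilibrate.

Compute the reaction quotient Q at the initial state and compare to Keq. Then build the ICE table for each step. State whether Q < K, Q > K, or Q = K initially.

Q₀ = 1.465; Q > K (proceeds reverse)

Q₀ = 1.465 vs Keq = 0.03183 ⇒ Q>K, reverse
Step 1:
                    C           J           B           G
  Initial        5.02      0.5395       0.231       4.999
  Change       0.1856      0.5569     -0.1856     -0.1856
  Equil         5.206       1.096     0.04537       4.813
  solve Keq expr → x = -0.1856; check Q = 0.03183
Then remove 0.01332 M of B.
Step 2:
                    C           J           B           G
  Initial       5.206       1.096     0.03205       4.813
  Change    -0.009657    -0.02897    0.009657    0.009657
  Equil         5.196       1.067     0.04171       4.823
  solve Keq expr → x = 0.009657; check Q = 0.03183
Then add 1.032 M of G.
Step 3:
                    C           J           B           G
  Initial       5.196       1.067     0.04171       5.855
  Change     0.005623     0.01687   -0.005623   -0.005623
  Equil         5.202       1.084     0.03608       5.849
  solve Keq expr → x = -0.005623; check Q = 0.03183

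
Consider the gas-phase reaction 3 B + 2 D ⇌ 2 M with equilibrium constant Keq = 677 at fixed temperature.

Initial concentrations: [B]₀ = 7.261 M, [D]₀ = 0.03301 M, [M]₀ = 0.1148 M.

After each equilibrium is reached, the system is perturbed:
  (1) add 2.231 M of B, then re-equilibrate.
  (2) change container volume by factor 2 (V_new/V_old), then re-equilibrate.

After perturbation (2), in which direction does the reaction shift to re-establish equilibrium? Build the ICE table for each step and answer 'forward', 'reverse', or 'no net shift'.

Q₀ = 0.03159 vs Keq = 677 ⇒ Q<K, forward
Step 1:
                   B          D          M
  Initial      7.261    0.03301     0.1148
  Change    -0.04908   -0.03272    0.03272
  Equil        7.212 2.9273e-04     0.1475
  solve Keq expr → x = 0.01636; check Q = 677
Then add 2.231 M of B.
Step 2:
                   B          D          M
  Initial      9.443 2.9273e-04     0.1475
  Change  -1.4582e-04 -9.7216e-05 9.7216e-05
  Equil        9.443 1.9552e-04     0.1476
  solve Keq expr → x = 4.8608e-05; check Q = 677
Then change container volume by factor 2 (V_new/V_old).
Step 3:
                   B          D          M
  Initial      4.721 9.7759e-05    0.07381
  Change  2.6708e-04 1.7805e-04 -1.7805e-04
  Equil        4.722 2.7581e-04    0.07363
  solve Keq expr → x = -8.9027e-05; check Q = 677

Direction: reverse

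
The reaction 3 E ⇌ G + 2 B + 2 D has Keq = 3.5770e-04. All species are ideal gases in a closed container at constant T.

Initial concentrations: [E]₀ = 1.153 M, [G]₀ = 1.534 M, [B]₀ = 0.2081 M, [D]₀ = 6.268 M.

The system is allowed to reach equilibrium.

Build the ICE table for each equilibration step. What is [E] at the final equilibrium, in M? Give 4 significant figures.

[E]_eq = 1.458 M

Q₀ = 1.703 vs Keq = 3.5770e-04 ⇒ Q>K, reverse
Step 1:
                    E           G           B           D
  Initial       1.153       1.534      0.2081       6.268
  Change       0.3053     -0.1018     -0.2035     -0.2035
  Equil         1.458       1.432    0.004589       6.064
  solve Keq expr → x = -0.1018; check Q = 3.5770e-04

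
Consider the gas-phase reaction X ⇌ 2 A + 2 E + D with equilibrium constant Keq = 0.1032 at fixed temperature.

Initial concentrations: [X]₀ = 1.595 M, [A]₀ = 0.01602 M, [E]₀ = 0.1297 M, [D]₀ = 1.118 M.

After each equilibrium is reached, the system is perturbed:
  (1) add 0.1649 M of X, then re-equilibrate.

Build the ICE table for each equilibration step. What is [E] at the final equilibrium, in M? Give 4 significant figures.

[E]_eq = 0.6396 M

Q₀ = 3.0261e-06 vs Keq = 0.1032 ⇒ Q<K, forward
Step 1:
                   X          A          E          D
  Initial      1.595    0.01602     0.1297      1.118
  Change     -0.2475     0.4949     0.4949     0.2475
  Equil        1.348     0.5109     0.6246      1.365
  solve Keq expr → x = 0.2475; check Q = 0.1032
Then add 0.1649 M of X.
Step 2:
                   X          A          E          D
  Initial      1.512     0.5109     0.6246      1.365
  Change   -0.007478    0.01496    0.01496   0.007478
  Equil        1.505     0.5259     0.6396      1.373
  solve Keq expr → x = 0.007478; check Q = 0.1032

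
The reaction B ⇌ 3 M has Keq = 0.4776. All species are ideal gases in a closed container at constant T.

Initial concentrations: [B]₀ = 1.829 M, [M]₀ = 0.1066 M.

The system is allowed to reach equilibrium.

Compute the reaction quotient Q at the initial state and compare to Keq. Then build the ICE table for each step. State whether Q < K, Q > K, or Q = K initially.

Q₀ = 6.6230e-04; Q < K (proceeds forward)

Q₀ = 6.6230e-04 vs Keq = 0.4776 ⇒ Q<K, forward
Step 1:
                    B           M
  Initial       1.829      0.1066
  Change      -0.2668      0.8004
  Equil         1.562       0.907
  solve Keq expr → x = 0.2668; check Q = 0.4776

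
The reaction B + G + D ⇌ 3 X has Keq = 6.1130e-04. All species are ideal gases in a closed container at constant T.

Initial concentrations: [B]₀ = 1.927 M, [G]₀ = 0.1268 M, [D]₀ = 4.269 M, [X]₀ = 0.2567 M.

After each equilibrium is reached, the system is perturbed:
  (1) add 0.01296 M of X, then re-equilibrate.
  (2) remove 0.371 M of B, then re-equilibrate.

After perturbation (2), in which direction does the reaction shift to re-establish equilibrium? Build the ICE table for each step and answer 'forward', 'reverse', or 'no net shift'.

Q₀ = 0.01622 vs Keq = 6.1130e-04 ⇒ Q>K, reverse
Step 1:
                   B          G          D          X
  Initial      1.927     0.1268      4.269     0.2567
  Change     0.05291    0.05291    0.05291    -0.1587
  Equil         1.98     0.1797      4.322    0.09796
  solve Keq expr → x = -0.05291; check Q = 6.1130e-04
Then add 0.01296 M of X.
Step 2:
                   B          G          D          X
  Initial       1.98     0.1797      4.322     0.1109
  Change    0.004044   0.004044   0.004044   -0.01213
  Equil        1.984     0.1838      4.326    0.09879
  solve Keq expr → x = -0.004044; check Q = 6.1130e-04
Then remove 0.371 M of B.
Step 3:
                   B          G          D          X
  Initial      1.613     0.1838      4.326    0.09879
  Change    0.002063   0.002063   0.002063  -0.006189
  Equil        1.615     0.1858      4.328     0.0926
  solve Keq expr → x = -0.002063; check Q = 6.1130e-04

Direction: reverse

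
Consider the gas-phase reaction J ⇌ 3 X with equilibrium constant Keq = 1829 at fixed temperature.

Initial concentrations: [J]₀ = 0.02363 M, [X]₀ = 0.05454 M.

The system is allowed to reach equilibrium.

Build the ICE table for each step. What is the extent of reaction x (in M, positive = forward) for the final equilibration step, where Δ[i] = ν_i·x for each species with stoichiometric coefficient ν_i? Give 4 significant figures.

Q₀ = 0.006866 vs Keq = 1829 ⇒ Q<K, forward
Step 1:
                   J          X
  Initial    0.02363    0.05454
  Change    -0.02363    0.07089
  Equil   1.0788e-06     0.1254
  solve Keq expr → x = 0.02363; check Q = 1829

x = 0.02363 M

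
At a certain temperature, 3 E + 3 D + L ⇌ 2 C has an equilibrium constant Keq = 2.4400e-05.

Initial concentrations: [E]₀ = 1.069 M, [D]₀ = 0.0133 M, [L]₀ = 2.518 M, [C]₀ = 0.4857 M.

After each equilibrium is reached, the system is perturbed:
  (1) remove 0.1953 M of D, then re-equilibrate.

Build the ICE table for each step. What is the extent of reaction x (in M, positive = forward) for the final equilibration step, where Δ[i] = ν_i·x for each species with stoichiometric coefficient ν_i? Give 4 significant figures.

x = -0.002162 M

Q₀ = 3.2598e+04 vs Keq = 2.4400e-05 ⇒ Q>K, reverse
Step 1:
                   E          D          L          C
  Initial      1.069     0.0133      2.518     0.4857
  Change      0.7106     0.7106     0.2369    -0.4737
  Equil         1.78     0.7239      2.755    0.01199
  solve Keq expr → x = -0.2369; check Q = 2.4400e-05
Then remove 0.1953 M of D.
Step 2:
                   E          D          L          C
  Initial       1.78     0.5286      2.755    0.01199
  Change    0.006487   0.006487   0.002162  -0.004325
  Equil        1.786     0.5351      2.757   0.007662
  solve Keq expr → x = -0.002162; check Q = 2.4400e-05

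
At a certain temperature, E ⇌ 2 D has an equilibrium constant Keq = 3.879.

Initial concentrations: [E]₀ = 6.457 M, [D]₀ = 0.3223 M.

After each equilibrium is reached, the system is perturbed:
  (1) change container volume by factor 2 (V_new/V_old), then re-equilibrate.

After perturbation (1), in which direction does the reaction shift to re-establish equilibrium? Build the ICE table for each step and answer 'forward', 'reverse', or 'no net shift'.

Q₀ = 0.01609 vs Keq = 3.879 ⇒ Q<K, forward
Step 1:
                    E           D
  Initial       6.457      0.3223
  Change       -1.933       3.867
  Equil         4.524       4.189
  solve Keq expr → x = 1.933; check Q = 3.879
Then change container volume by factor 2 (V_new/V_old).
Step 2:
                    E           D
  Initial       2.262       2.094
  Change      -0.3237      0.6474
  Equil         1.938       2.742
  solve Keq expr → x = 0.3237; check Q = 3.879

Direction: forward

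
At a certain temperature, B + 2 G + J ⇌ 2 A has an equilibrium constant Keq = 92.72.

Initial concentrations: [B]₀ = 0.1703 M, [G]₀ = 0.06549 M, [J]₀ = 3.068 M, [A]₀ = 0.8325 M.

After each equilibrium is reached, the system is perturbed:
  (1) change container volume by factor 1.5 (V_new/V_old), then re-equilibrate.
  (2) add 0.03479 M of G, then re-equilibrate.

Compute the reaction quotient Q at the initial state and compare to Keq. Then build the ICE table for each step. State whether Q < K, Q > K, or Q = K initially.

Q₀ = 309.3; Q > K (proceeds reverse)

Q₀ = 309.3 vs Keq = 92.72 ⇒ Q>K, reverse
Step 1:
                    B           G           J           A
  Initial      0.1703     0.06549       3.068      0.8325
  Change      0.02073     0.04146     0.02073    -0.04146
  Equil         0.191      0.1069       3.089       0.791
  solve Keq expr → x = -0.02073; check Q = 92.72
Then change container volume by factor 1.5 (V_new/V_old).
Step 2:
                    B           G           J           A
  Initial      0.1274      0.0713       2.059      0.5274
  Change      0.01273     0.02545     0.01273    -0.02545
  Equil        0.1401     0.09675       2.072      0.5019
  solve Keq expr → x = -0.01273; check Q = 92.72
Then add 0.03479 M of G.
Step 3:
                    B           G           J           A
  Initial      0.1401      0.1315       2.072      0.5019
  Change     -0.01243    -0.02485    -0.01243     0.02485
  Equil        0.1277      0.1067       2.059      0.5268
  solve Keq expr → x = 0.01243; check Q = 92.72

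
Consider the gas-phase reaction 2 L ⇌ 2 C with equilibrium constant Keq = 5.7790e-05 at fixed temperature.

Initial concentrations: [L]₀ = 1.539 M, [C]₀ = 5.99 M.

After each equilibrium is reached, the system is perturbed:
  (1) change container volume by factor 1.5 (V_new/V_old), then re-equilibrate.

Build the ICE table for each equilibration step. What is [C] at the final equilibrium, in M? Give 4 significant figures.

Q₀ = 15.15 vs Keq = 5.7790e-05 ⇒ Q>K, reverse
Step 1:
                    L           C
  init          1.539        5.99
  Δ             5.933      -5.933
  eq            7.472      0.0568
  solve Keq expr → x = -2.967; check Q = 5.7790e-05
Then change container volume by factor 1.5 (V_new/V_old).
Step 2:
                    L           C
  init          4.981     0.03787
  Δ                 0           0
  eq            4.981     0.03787
  solve Keq expr → x = 0; check Q = 5.7790e-05

[C]_eq = 0.03787 M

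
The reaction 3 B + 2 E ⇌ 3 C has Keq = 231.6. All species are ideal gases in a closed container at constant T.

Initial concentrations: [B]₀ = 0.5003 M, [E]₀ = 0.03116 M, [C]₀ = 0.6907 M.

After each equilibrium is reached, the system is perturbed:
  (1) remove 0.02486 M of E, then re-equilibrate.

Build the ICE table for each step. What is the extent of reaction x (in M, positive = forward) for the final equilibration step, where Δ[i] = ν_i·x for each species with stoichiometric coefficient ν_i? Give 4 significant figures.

Q₀ = 2710 vs Keq = 231.6 ⇒ Q>K, reverse
Step 1:
                   B          E          C
  init        0.5003    0.03116     0.6907
  Δ          0.06693    0.04462   -0.06693
  eq          0.5672    0.07578     0.6238
  solve Keq expr → x = -0.02231; check Q = 231.6
Then remove 0.02486 M of E.
Step 2:
                   B          E          C
  init        0.5672    0.05092     0.6238
  Δ          0.02422    0.01615   -0.02422
  eq          0.5914    0.06707     0.5996
  solve Keq expr → x = -0.008074; check Q = 231.6

x = -0.008074 M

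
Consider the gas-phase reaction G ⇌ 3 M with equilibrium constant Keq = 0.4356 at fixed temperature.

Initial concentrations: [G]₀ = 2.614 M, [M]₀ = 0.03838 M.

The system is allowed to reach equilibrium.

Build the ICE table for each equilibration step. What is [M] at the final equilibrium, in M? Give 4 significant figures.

[M]_eq = 0.9997 M

Q₀ = 2.1628e-05 vs Keq = 0.4356 ⇒ Q<K, forward
Step 1:
                   G          M
  init         2.614    0.03838
  Δ          -0.3204     0.9613
  eq           2.294     0.9997
  solve Keq expr → x = 0.3204; check Q = 0.4356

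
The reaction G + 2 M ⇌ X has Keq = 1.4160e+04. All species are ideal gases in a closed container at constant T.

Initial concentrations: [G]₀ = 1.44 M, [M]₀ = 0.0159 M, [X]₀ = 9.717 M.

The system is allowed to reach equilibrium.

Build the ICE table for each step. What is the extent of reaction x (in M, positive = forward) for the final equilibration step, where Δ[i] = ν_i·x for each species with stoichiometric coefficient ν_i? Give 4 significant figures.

x = -0.002952 M

Q₀ = 2.6692e+04 vs Keq = 1.4160e+04 ⇒ Q>K, reverse
Step 1:
                   G          M          X
  Initial       1.44     0.0159      9.717
  Change    0.002952   0.005904  -0.002952
  Equil        1.443     0.0218      9.714
  solve Keq expr → x = -0.002952; check Q = 1.4160e+04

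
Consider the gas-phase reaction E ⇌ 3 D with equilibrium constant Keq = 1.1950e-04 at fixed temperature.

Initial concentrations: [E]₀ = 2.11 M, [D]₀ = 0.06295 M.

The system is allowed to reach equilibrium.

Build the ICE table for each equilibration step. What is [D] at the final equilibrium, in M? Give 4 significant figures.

Q₀ = 1.1822e-04 vs Keq = 1.1950e-04 ⇒ Q<K, forward
Step 1:
                    E           D
  I              2.11     0.06295
  C       -7.4987e-05  2.2496e-04
  E              2.11     0.06317
  solve Keq expr → x = 7.4987e-05; check Q = 1.1950e-04

[D]_eq = 0.06317 M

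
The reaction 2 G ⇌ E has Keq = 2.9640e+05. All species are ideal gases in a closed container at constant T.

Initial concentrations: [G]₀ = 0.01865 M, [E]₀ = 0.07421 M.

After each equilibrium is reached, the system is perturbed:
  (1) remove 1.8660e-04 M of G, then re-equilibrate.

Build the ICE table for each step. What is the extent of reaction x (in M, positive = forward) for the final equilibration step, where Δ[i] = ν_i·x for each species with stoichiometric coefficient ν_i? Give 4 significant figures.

Q₀ = 213.4 vs Keq = 2.9640e+05 ⇒ Q<K, forward
Step 1:
                  G         E
  I         0.01865   0.07421
  C        -0.01812   0.00906
  E       5.3004e-04   0.08327
  solve Keq expr → x = 0.00906; check Q = 2.9640e+05
Then remove 1.8660e-04 M of G.
Step 2:
                  G         E
  I       3.4344e-04   0.08327
  C       1.8630e-04 -9.3152e-05
  E       5.2974e-04   0.08318
  solve Keq expr → x = -9.3152e-05; check Q = 2.9640e+05

x = -9.3152e-05 M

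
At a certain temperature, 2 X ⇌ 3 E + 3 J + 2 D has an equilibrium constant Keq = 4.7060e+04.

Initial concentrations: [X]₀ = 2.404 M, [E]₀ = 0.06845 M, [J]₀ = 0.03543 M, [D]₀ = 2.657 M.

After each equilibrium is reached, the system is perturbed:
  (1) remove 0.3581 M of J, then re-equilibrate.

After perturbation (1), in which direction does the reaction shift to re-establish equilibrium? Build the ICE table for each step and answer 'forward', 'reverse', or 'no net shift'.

Direction: forward

Q₀ = 1.7424e-08 vs Keq = 4.7060e+04 ⇒ Q<K, forward
Step 1:
                   X          E          J          D
  I            2.404    0.06845    0.03543      2.657
  C           -1.895      2.843      2.843      1.895
  E           0.5089      2.911      2.878      4.552
  solve Keq expr → x = 0.9476; check Q = 4.7060e+04
Then remove 0.3581 M of J.
Step 2:
                   X          E          J          D
  I           0.5089      2.911       2.52      4.552
  C          -0.0507    0.07605    0.07605     0.0507
  E           0.4582      2.987      2.596      4.603
  solve Keq expr → x = 0.02535; check Q = 4.7060e+04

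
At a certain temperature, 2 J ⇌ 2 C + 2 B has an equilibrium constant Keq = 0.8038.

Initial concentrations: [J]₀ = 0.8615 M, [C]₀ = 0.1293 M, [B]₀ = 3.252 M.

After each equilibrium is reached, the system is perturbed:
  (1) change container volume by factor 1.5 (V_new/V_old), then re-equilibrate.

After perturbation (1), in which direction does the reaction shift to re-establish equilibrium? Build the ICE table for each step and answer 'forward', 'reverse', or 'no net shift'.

Direction: forward

Q₀ = 0.2382 vs Keq = 0.8038 ⇒ Q<K, forward
Step 1:
                   J          C          B
  Initial     0.8615     0.1293      3.252
  Change    -0.08074    0.08074    0.08074
  Equil       0.7808       0.21      3.333
  solve Keq expr → x = 0.04037; check Q = 0.8038
Then change container volume by factor 1.5 (V_new/V_old).
Step 2:
                   J          C          B
  Initial     0.5205       0.14      2.222
  Change    -0.04706    0.04706    0.04706
  Equil       0.4734     0.1871      2.269
  solve Keq expr → x = 0.02353; check Q = 0.8038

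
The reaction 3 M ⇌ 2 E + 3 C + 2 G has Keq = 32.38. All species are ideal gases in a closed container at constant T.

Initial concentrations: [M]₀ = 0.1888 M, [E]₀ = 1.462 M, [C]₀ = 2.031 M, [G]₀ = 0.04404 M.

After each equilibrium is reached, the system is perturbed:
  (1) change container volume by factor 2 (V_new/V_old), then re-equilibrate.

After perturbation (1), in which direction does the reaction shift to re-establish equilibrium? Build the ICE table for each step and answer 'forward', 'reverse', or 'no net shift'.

Q₀ = 5.161 vs Keq = 32.38 ⇒ Q<K, forward
Step 1:
                  M         E         C         G
  Initial    0.1888     1.462     2.031   0.04404
  Change   -0.04195   0.02797   0.04195   0.02797
  Equil      0.1468      1.49     2.073   0.07201
  solve Keq expr → x = 0.01398; check Q = 32.38
Then change container volume by factor 2 (V_new/V_old).
Step 2:
                  M         E         C         G
  Initial   0.07342     0.745     1.036     0.036
  Change   -0.03177   0.02118   0.03177   0.02118
  Equil     0.04165    0.7662     1.068   0.05718
  solve Keq expr → x = 0.01059; check Q = 32.38

Direction: forward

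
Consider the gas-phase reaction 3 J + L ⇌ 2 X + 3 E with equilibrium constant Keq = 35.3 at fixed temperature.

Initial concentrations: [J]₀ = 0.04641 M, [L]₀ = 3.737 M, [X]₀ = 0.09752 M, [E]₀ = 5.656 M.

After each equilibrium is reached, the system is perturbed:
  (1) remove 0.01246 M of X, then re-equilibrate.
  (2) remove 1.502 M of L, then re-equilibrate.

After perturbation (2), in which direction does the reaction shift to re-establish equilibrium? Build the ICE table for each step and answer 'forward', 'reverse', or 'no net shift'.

Q₀ = 4606 vs Keq = 35.3 ⇒ Q>K, reverse
Step 1:
                  J         L         X         E
  I         0.04641     3.737   0.09752     5.656
  C         0.08421   0.02807  -0.05614  -0.08421
  E          0.1306     3.765   0.04138     5.572
  solve Keq expr → x = -0.02807; check Q = 35.3
Then remove 0.01246 M of X.
Step 2:
                  J         L         X         E
  I          0.1306     3.765   0.02892     5.572
  C         -0.0109 -0.003633  0.007266    0.0109
  E          0.1197     3.761   0.03619     5.583
  solve Keq expr → x = 0.003633; check Q = 35.3
Then remove 1.502 M of L.
Step 3:
                  J         L         X         E
  I          0.1197     2.259   0.03619     5.583
  C         0.00787  0.002623 -0.005247  -0.00787
  E          0.1276     2.262   0.03094     5.575
  solve Keq expr → x = -0.002623; check Q = 35.3

Direction: reverse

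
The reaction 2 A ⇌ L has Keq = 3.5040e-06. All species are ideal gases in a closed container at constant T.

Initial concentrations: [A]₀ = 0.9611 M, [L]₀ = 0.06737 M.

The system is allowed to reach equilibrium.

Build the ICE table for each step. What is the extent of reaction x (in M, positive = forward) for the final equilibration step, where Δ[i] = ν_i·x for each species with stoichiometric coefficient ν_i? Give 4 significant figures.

x = -0.06737 M

Q₀ = 0.07293 vs Keq = 3.5040e-06 ⇒ Q>K, reverse
Step 1:
                   A          L
  Initial     0.9611    0.06737
  Change      0.1347   -0.06737
  Equil        1.096 4.2078e-06
  solve Keq expr → x = -0.06737; check Q = 3.5040e-06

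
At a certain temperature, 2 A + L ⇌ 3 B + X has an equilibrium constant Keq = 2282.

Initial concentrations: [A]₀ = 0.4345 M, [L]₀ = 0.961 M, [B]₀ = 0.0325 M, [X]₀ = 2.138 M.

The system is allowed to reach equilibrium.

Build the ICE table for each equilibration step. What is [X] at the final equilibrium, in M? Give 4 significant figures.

[X]_eq = 2.345 M

Q₀ = 4.0453e-04 vs Keq = 2282 ⇒ Q<K, forward
Step 1:
                    A           L           B           X
  I            0.4345       0.961      0.0325       2.138
  C           -0.4149     -0.2075      0.6224      0.2075
  E           0.01957      0.7535      0.6549       2.345
  solve Keq expr → x = 0.2075; check Q = 2282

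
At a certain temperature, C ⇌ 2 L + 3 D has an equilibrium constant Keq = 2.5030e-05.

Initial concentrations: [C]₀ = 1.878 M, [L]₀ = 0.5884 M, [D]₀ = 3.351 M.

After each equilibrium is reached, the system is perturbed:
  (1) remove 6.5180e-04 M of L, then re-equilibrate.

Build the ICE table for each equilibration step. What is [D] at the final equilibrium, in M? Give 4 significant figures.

Q₀ = 6.937 vs Keq = 2.5030e-05 ⇒ Q>K, reverse
Step 1:
                   C          L          D
  I            1.878     0.5884      3.351
  C           0.2933    -0.5865    -0.8798
  E            2.171   0.001898      2.471
  solve Keq expr → x = -0.2933; check Q = 2.5030e-05
Then remove 6.5180e-04 M of L.
Step 2:
                   C          L          D
  I            2.171   0.001246      2.471
  C       -3.2527e-04 6.5053e-04 9.7580e-04
  E            2.171   0.001896      2.472
  solve Keq expr → x = 3.2527e-04; check Q = 2.5030e-05

[D]_eq = 2.472 M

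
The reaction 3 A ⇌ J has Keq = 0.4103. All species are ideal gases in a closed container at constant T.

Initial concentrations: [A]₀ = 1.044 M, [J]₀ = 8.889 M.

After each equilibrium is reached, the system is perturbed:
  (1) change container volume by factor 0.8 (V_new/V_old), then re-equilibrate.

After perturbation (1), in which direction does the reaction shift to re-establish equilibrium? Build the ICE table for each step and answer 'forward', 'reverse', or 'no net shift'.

Q₀ = 7.812 vs Keq = 0.4103 ⇒ Q>K, reverse
Step 1:
                    A           J
  init          1.044       8.889
  Δ             1.684     -0.5613
  eq            2.728       8.328
  solve Keq expr → x = -0.5613; check Q = 0.4103
Then change container volume by factor 0.8 (V_new/V_old).
Step 2:
                    A           J
  init           3.41       10.41
  Δ            -0.457      0.1523
  eq            2.953       10.56
  solve Keq expr → x = 0.1523; check Q = 0.4103

Direction: forward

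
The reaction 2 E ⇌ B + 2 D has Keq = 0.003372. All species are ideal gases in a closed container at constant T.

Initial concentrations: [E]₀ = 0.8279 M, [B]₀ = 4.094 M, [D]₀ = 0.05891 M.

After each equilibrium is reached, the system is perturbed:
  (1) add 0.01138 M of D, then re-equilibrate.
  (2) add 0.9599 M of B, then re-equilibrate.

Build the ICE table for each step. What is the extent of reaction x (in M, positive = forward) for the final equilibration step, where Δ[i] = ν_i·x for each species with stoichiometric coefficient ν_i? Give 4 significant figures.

Q₀ = 0.02073 vs Keq = 0.003372 ⇒ Q>K, reverse
Step 1:
                   E          B          D
  init        0.8279      4.094    0.05891
  Δ          0.03412   -0.01706   -0.03412
  eq           0.862      4.077    0.02479
  solve Keq expr → x = -0.01706; check Q = 0.003372
Then add 0.01138 M of D.
Step 2:
                   E          B          D
  init         0.862      4.077    0.03617
  Δ          0.01105  -0.005523   -0.01105
  eq          0.8731      4.071    0.02513
  solve Keq expr → x = -0.005523; check Q = 0.003372
Then add 0.9599 M of B.
Step 3:
                   E          B          D
  init        0.8731      5.031    0.02513
  Δ         0.002457  -0.001229  -0.002457
  eq          0.8755       5.03    0.02267
  solve Keq expr → x = -0.001229; check Q = 0.003372

x = -0.001229 M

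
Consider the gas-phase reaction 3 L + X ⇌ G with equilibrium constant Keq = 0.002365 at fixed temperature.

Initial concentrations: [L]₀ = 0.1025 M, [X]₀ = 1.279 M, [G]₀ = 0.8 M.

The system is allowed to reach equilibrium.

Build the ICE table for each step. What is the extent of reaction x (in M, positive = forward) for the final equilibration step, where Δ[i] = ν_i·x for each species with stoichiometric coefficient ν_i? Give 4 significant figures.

Q₀ = 580.8 vs Keq = 0.002365 ⇒ Q>K, reverse
Step 1:
                  L         X         G
  Initial    0.1025     1.279       0.8
  Change       2.22    0.7401   -0.7401
  Equil       2.323     2.019   0.05986
  solve Keq expr → x = -0.7401; check Q = 0.002365

x = -0.7401 M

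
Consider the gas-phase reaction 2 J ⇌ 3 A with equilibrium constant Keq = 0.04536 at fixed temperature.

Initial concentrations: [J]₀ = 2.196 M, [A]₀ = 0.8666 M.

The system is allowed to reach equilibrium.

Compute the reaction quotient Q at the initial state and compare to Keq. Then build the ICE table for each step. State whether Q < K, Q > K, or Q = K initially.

Q₀ = 0.135; Q > K (proceeds reverse)

Q₀ = 0.135 vs Keq = 0.04536 ⇒ Q>K, reverse
Step 1:
                   J          A
  Initial      2.196     0.8666
  Change      0.1571    -0.2357
  Equil        2.353     0.6309
  solve Keq expr → x = -0.07855; check Q = 0.04536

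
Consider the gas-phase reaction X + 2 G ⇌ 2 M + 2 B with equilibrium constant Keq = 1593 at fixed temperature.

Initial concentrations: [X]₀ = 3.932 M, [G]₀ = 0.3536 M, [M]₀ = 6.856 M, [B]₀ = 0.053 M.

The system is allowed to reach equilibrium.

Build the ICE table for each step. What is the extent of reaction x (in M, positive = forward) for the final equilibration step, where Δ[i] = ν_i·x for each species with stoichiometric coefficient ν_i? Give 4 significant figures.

x = 0.1596 M

Q₀ = 0.2686 vs Keq = 1593 ⇒ Q<K, forward
Step 1:
                  X         G         M         B
  init        3.932    0.3536     6.856     0.053
  Δ         -0.1596   -0.3192    0.3192    0.3192
  eq          3.772   0.03445     7.175    0.3722
  solve Keq expr → x = 0.1596; check Q = 1593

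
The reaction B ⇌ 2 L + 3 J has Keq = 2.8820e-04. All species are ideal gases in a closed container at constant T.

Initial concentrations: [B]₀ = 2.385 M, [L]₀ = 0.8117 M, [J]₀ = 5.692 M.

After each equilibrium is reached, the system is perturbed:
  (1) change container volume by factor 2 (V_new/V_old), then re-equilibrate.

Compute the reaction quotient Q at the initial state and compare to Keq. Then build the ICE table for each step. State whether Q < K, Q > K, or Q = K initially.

Q₀ = 50.94 vs Keq = 2.8820e-04 ⇒ Q>K, reverse
Step 1:
                    B           L           J
  Initial       2.385      0.8117       5.692
  Change       0.4044     -0.8087      -1.213
  Equil         2.789    0.002991       4.479
  solve Keq expr → x = -0.4044; check Q = 2.8820e-04
Then change container volume by factor 2 (V_new/V_old).
Step 2:
                    B           L           J
  Initial       1.395    0.001496       2.239
  Change    -0.002228    0.004455    0.006683
  Equil         1.392    0.005951       2.246
  solve Keq expr → x = 0.002228; check Q = 2.8820e-04

Q₀ = 50.94; Q > K (proceeds reverse)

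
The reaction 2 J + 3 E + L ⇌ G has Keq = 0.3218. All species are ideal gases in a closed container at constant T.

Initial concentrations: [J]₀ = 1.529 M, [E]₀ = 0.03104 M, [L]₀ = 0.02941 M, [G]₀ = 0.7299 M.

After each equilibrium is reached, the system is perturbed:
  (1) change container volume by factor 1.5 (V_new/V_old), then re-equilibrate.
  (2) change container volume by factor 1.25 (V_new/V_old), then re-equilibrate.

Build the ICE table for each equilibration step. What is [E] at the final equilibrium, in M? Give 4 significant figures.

[E]_eq = 0.8525 M

Q₀ = 3.5497e+05 vs Keq = 0.3218 ⇒ Q>K, reverse
Step 1:
                   J          E          L          G
  I            1.529    0.03104    0.02941     0.7299
  C           0.6123     0.9184     0.3061    -0.3061
  E            2.141     0.9495     0.3355     0.4238
  solve Keq expr → x = -0.3061; check Q = 0.3218
Then change container volume by factor 1.5 (V_new/V_old).
Step 2:
                   J          E          L          G
  I            1.428      0.633     0.2237     0.2825
  C           0.1802     0.2703    0.09011   -0.09011
  E            1.608     0.9033     0.3138     0.1924
  solve Keq expr → x = -0.09011; check Q = 0.3218
Then change container volume by factor 1.25 (V_new/V_old).
Step 3:
                   J          E          L          G
  I            1.286     0.7226      0.251     0.1539
  C           0.0866     0.1299     0.0433    -0.0433
  E            1.373     0.8525     0.2943     0.1106
  solve Keq expr → x = -0.0433; check Q = 0.3218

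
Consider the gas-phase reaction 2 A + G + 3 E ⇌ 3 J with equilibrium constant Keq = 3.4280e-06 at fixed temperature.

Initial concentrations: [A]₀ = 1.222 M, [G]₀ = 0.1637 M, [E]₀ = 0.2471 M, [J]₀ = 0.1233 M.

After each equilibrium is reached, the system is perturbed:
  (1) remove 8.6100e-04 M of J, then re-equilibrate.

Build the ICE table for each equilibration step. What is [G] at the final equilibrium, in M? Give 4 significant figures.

[G]_eq = 0.2032 M

Q₀ = 0.5083 vs Keq = 3.4280e-06 ⇒ Q>K, reverse
Step 1:
                  A         G         E         J
  I           1.222    0.1637    0.2471    0.1233
  C         0.07962   0.03981    0.1194   -0.1194
  E           1.302    0.2035    0.3665  0.003875
  solve Keq expr → x = -0.03981; check Q = 3.4280e-06
Then remove 8.6100e-04 M of J.
Step 2:
                  A         G         E         J
  I           1.302    0.2035    0.3665  0.003014
  C       -5.6607e-04 -2.8304e-04 -8.4911e-04 8.4911e-04
  E           1.301    0.2032    0.3657  0.003863
  solve Keq expr → x = 2.8304e-04; check Q = 3.4280e-06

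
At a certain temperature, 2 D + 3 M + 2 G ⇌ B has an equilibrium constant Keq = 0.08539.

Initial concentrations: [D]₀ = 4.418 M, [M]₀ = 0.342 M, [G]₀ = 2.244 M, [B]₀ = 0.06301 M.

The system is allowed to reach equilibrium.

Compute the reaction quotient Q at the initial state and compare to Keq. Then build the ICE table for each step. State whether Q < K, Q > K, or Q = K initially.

Q₀ = 0.01603; Q < K (proceeds forward)

Q₀ = 0.01603 vs Keq = 0.08539 ⇒ Q<K, forward
Step 1:
                    D           M           G           B
  Initial       4.418       0.342       2.244     0.06301
  Change      -0.0714     -0.1071     -0.0714      0.0357
  Equil         4.347      0.2349       2.173     0.09871
  solve Keq expr → x = 0.0357; check Q = 0.08539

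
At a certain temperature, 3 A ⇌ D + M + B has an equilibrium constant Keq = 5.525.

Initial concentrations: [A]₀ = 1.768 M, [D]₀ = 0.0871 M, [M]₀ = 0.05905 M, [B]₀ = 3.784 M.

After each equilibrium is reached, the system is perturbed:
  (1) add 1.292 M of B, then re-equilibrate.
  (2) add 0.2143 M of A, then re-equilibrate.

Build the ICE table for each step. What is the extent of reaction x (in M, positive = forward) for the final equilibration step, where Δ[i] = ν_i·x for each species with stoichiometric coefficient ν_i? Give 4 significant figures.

Q₀ = 0.003522 vs Keq = 5.525 ⇒ Q<K, forward
Step 1:
                  A         D         M         B
  Initial     1.768    0.0871   0.05905     3.784
  Change     -1.212    0.4039    0.4039    0.4039
  Equil      0.5564     0.491    0.4629     4.188
  solve Keq expr → x = 0.4039; check Q = 5.525
Then add 1.292 M of B.
Step 2:
                  A         D         M         B
  Initial    0.5564     0.491    0.4629      5.48
  Change    0.04022  -0.01341  -0.01341  -0.01341
  Equil      0.5966    0.4776    0.4495     5.466
  solve Keq expr → x = -0.01341; check Q = 5.525
Then add 0.2143 M of A.
Step 3:
                  A         D         M         B
  Initial    0.8109    0.4776    0.4495     5.466
  Change    -0.1656   0.05521   0.05521   0.05521
  Equil      0.6453    0.5328    0.5047     5.522
  solve Keq expr → x = 0.05521; check Q = 5.525

x = 0.05521 M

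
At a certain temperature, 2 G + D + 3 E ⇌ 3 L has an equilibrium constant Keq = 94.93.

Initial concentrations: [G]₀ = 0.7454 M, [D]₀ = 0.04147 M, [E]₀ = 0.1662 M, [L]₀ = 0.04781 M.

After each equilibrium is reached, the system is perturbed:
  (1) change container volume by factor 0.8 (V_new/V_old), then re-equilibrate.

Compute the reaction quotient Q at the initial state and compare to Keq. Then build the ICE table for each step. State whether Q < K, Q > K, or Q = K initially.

Q₀ = 1.033 vs Keq = 94.93 ⇒ Q<K, forward
Step 1:
                    G           D           E           L
  Initial      0.7454     0.04147      0.1662     0.04781
  Change     -0.03972    -0.01986    -0.05958     0.05958
  Equil        0.7057     0.02161      0.1066      0.1074
  solve Keq expr → x = 0.01986; check Q = 94.93
Then change container volume by factor 0.8 (V_new/V_old).
Step 2:
                    G           D           E           L
  Initial      0.8821     0.02701      0.1333      0.1342
  Change    -0.007466   -0.003733     -0.0112      0.0112
  Equil        0.8746     0.02328      0.1221      0.1454
  solve Keq expr → x = 0.003733; check Q = 94.93

Q₀ = 1.033; Q < K (proceeds forward)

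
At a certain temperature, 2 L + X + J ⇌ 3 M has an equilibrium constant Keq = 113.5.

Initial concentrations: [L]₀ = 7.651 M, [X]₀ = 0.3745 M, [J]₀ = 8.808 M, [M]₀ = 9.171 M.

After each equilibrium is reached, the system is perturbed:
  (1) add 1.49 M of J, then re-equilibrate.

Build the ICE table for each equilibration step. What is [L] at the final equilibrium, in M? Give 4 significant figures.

Q₀ = 3.995 vs Keq = 113.5 ⇒ Q<K, forward
Step 1:
                    L           X           J           M
  Initial       7.651      0.3745       8.808       9.171
  Change      -0.7029     -0.3514     -0.3514       1.054
  Equil         6.948     0.02307       8.457       10.23
  solve Keq expr → x = 0.3514; check Q = 113.5
Then add 1.49 M of J.
Step 2:
                    L           X           J           M
  Initial       6.948     0.02307       9.947       10.23
  Change    -0.006707   -0.003354   -0.003354     0.01006
  Equil         6.941     0.01972       9.943       10.24
  solve Keq expr → x = 0.003354; check Q = 113.5

[L]_eq = 6.941 M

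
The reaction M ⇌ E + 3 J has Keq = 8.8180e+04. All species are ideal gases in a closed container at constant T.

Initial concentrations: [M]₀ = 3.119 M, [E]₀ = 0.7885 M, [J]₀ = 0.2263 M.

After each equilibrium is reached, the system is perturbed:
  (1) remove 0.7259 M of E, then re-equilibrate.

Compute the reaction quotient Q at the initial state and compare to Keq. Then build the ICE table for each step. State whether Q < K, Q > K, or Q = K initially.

Q₀ = 0.00293 vs Keq = 8.8180e+04 ⇒ Q<K, forward
Step 1:
                    M           E           J
  Initial       3.119      0.7885      0.2263
  Change       -3.082       3.082       9.245
  Equil       0.03729        3.87       9.471
  solve Keq expr → x = 3.082; check Q = 8.8180e+04
Then remove 0.7259 M of E.
Step 2:
                    M           E           J
  Initial     0.03729       3.144       9.471
  Change    -0.006735    0.006735      0.0202
  Equil       0.03056       3.151       9.492
  solve Keq expr → x = 0.006735; check Q = 8.8180e+04

Q₀ = 0.00293; Q < K (proceeds forward)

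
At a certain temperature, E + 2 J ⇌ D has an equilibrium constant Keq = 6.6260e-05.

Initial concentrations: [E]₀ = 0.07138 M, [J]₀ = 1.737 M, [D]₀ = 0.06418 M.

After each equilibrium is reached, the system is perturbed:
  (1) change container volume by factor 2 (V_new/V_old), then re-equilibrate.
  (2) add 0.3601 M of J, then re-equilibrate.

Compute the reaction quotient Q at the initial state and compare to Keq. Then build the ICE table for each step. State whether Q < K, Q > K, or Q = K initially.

Q₀ = 0.298 vs Keq = 6.6260e-05 ⇒ Q>K, reverse
Step 1:
                   E          J          D
  init       0.07138      1.737    0.06418
  Δ          0.06415     0.1283   -0.06415
  eq          0.1355      1.865 3.1245e-05
  solve Keq expr → x = -0.06415; check Q = 6.6260e-05
Then change container volume by factor 2 (V_new/V_old).
Step 2:
                   E          J          D
  init       0.06776     0.9326 1.5622e-05
  Δ       1.1716e-05 2.3432e-05 -1.1716e-05
  eq         0.06778     0.9327 3.9065e-06
  solve Keq expr → x = -1.1716e-05; check Q = 6.6260e-05
Then add 0.3601 M of J.
Step 3:
                   E          J          D
  init       0.06778      1.293 3.9065e-06
  Δ       -3.5984e-06 -7.1968e-06 3.5984e-06
  eq         0.06777      1.293 7.5049e-06
  solve Keq expr → x = 3.5984e-06; check Q = 6.6260e-05

Q₀ = 0.298; Q > K (proceeds reverse)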